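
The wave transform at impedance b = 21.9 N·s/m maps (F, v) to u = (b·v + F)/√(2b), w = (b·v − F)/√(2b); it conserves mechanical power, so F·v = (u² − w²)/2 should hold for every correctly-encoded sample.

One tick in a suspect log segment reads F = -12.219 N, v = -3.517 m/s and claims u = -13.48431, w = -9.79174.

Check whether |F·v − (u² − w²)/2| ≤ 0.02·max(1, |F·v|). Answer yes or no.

F·v = (-12.219)×(-3.517) = 42.9742 W.
(u² − w²)/2 = (181.8266 − 95.8782)/2 = 42.9742 W.
|Δ| = 0.0000;  2% of max(1, |F·v|) = 0.8595.

yes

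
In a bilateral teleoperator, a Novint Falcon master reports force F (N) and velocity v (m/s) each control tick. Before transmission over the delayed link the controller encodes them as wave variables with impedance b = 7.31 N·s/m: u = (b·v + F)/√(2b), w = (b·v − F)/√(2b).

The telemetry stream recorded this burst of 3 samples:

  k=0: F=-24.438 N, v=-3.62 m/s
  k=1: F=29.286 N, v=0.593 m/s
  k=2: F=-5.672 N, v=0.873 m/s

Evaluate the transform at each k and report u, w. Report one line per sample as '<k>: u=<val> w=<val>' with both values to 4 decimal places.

0: u=-13.3121 w=-0.5294
1: u=8.7930 w=-6.5256
2: u=0.1856 w=3.1524

k=0: b·v=7.31×(-3.62)=-26.4622; √(2b)=3.8236; u=(-26.4622+(-24.438))/3.8236=-13.3121, w=(-26.4622−(-24.438))/3.8236=-0.5294
k=1: b·v=7.31×0.593=4.3348; √(2b)=3.8236; u=(4.3348+29.286)/3.8236=8.7930, w=(4.3348−29.286)/3.8236=-6.5256
k=2: b·v=7.31×0.873=6.3816; √(2b)=3.8236; u=(6.3816+(-5.672))/3.8236=0.1856, w=(6.3816−(-5.672))/3.8236=3.1524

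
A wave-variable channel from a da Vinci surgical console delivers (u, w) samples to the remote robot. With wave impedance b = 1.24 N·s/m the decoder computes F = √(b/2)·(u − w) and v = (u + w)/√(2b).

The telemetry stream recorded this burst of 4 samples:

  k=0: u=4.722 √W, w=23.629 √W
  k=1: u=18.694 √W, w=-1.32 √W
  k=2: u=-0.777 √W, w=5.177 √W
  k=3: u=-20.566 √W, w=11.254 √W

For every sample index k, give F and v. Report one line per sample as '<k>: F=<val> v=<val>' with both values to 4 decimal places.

0: F=-14.8874 v=18.0029
1: F=15.7590 v=11.0325
2: F=-4.6882 v=2.7940
3: F=-25.0551 v=-5.9131

k=0: u−w=-18.9070, u+w=28.3510; √(b/2)=0.7874, √(2b)=1.5748; F=0.7874×(-18.907)=-14.8874, v=28.3510/1.5748=18.0029
k=1: u−w=20.0140, u+w=17.3740; √(b/2)=0.7874, √(2b)=1.5748; F=0.7874×20.014=15.7590, v=17.3740/1.5748=11.0325
k=2: u−w=-5.9540, u+w=4.4000; √(b/2)=0.7874, √(2b)=1.5748; F=0.7874×(-5.954)=-4.6882, v=4.4000/1.5748=2.7940
k=3: u−w=-31.8200, u+w=-9.3120; √(b/2)=0.7874, √(2b)=1.5748; F=0.7874×(-31.82)=-25.0551, v=-9.3120/1.5748=-5.9131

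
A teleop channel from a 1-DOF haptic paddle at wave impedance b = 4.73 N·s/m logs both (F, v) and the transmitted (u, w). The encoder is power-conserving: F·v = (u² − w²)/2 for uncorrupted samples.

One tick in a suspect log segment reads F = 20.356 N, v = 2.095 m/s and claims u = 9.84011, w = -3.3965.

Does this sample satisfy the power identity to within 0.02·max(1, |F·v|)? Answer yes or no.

yes

F·v = 20.356×2.095 = 42.64582 W.
(u² − w²)/2 = (96.82776 − 11.53621)/2 = 42.64578 W.
|Δ| = 0.00004;  2% of max(1, |F·v|) = 0.85292.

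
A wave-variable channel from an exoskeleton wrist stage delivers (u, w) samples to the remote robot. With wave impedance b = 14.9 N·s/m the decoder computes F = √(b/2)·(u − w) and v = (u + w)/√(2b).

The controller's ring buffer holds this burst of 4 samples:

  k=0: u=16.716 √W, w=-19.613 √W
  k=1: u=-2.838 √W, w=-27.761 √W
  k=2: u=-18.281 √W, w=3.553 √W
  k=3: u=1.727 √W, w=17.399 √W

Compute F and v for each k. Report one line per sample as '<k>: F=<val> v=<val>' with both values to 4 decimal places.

k=0: u−w=36.3290, u+w=-2.8970; √(b/2)=2.7295, √(2b)=5.4589; F=2.7295×36.329=99.1589, v=-2.8970/5.4589=-0.5307
k=1: u−w=24.9230, u+w=-30.5990; √(b/2)=2.7295, √(2b)=5.4589; F=2.7295×24.923=68.0266, v=-30.5990/5.4589=-5.6053
k=2: u−w=-21.8340, u+w=-14.7280; √(b/2)=2.7295, √(2b)=5.4589; F=2.7295×(-21.834)=-59.5952, v=-14.7280/5.4589=-2.6980
k=3: u−w=-15.6720, u+w=19.1260; √(b/2)=2.7295, √(2b)=5.4589; F=2.7295×(-15.672)=-42.7762, v=19.1260/5.4589=3.5036

0: F=99.1589 v=-0.5307
1: F=68.0266 v=-5.6053
2: F=-59.5952 v=-2.6980
3: F=-42.7762 v=3.5036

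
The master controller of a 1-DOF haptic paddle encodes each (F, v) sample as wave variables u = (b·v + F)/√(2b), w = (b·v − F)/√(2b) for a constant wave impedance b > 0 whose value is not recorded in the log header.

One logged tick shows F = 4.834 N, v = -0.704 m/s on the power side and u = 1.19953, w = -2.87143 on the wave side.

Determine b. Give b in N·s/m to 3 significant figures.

b = 2.82 N·s/m

u + w = -1.67190;  u + w = √(2b)·v, so √(2b) = -1.67190/(-0.704) = 2.37486.
b = (√(2b))²/2 = 5.63995/2 = 2.81998.
(Check via u − w = 2F/√(2b): u − w = 4.07096, 2F/√(2b) = 4.07098.)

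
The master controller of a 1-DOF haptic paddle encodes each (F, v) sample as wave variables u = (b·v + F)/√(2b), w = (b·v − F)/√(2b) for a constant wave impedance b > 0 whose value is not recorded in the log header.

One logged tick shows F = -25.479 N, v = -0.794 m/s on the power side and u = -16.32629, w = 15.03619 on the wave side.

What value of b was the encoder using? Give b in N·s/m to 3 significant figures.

b = 1.32 N·s/m

u + w = -1.2901;  u + w = √(2b)·v, so √(2b) = -1.2901/(-0.794) = 1.6248.
b = (√(2b))²/2 = 2.6400/2 = 1.3200.
(Check via u − w = 2F/√(2b): u − w = -31.3625, 2F/√(2b) = -31.3624.)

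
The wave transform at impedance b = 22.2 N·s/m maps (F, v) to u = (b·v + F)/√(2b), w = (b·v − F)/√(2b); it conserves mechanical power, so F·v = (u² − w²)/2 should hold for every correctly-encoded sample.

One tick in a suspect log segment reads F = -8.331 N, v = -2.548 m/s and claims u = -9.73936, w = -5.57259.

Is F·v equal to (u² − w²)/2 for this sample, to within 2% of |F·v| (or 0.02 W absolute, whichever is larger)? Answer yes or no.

F·v = (-8.331)×(-2.548) = 21.22739 W.
(u² − w²)/2 = (94.85513 − 31.05376)/2 = 31.90069 W.
|Δ| = 10.67330;  2% of max(1, |F·v|) = 0.42455.

no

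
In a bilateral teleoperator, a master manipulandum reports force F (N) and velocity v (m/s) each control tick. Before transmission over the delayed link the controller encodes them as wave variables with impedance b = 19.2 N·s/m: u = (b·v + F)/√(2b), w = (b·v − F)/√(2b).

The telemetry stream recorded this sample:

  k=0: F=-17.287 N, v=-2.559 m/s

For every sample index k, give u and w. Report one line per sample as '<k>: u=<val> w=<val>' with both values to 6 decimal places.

0: u=-10.718449 w=-5.139094

k=0: b·v=19.2×(-2.559)=-49.132800; √(2b)=6.196773; u=(-49.132800+(-17.287))/6.196773=-10.718449, w=(-49.132800−(-17.287))/6.196773=-5.139094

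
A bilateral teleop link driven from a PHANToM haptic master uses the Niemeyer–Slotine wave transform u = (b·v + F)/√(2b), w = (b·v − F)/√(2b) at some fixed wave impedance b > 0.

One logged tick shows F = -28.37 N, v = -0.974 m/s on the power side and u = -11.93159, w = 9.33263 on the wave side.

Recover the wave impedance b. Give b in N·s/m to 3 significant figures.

b = 3.56 N·s/m

u + w = -2.59896;  u + w = √(2b)·v, so √(2b) = -2.59896/(-0.974) = 2.66834.
b = (√(2b))²/2 = 7.12002/2 = 3.56001.
(Check via u − w = 2F/√(2b): u − w = -21.26422, 2F/√(2b) = -21.26418.)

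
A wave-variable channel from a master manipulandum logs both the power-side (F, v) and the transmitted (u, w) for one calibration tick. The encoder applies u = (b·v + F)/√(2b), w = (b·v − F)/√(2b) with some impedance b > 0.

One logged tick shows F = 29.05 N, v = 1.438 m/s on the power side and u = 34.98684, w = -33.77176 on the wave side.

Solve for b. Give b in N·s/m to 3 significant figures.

u + w = 1.2151;  u + w = √(2b)·v, so √(2b) = 1.2151/1.438 = 0.8450.
b = (√(2b))²/2 = 0.7140/2 = 0.3570.
(Check via u − w = 2F/√(2b): u − w = 68.7586, 2F/√(2b) = 68.7591.)

b = 0.357 N·s/m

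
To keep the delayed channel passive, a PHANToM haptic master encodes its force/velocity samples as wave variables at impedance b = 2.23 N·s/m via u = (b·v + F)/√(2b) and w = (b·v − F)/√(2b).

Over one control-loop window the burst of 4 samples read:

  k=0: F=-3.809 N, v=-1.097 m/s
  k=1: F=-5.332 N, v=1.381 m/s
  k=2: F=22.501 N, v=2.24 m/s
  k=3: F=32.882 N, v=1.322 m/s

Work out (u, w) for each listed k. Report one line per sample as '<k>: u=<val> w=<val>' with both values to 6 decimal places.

k=0: b·v=2.23×(-1.097)=-2.446310; √(2b)=2.111871; u=(-2.446310+(-3.809))/2.111871=-2.961975, w=(-2.446310−(-3.809))/2.111871=0.645252
k=1: b·v=2.23×1.381=3.079630; √(2b)=2.111871; u=(3.079630+(-5.332))/2.111871=-1.066528, w=(3.079630−(-5.332))/2.111871=3.983022
k=2: b·v=2.23×2.24=4.995200; √(2b)=2.111871; u=(4.995200+22.501)/2.111871=13.019828, w=(4.995200−22.501)/2.111871=-8.289237
k=3: b·v=2.23×1.322=2.948060; √(2b)=2.111871; u=(2.948060+32.882)/2.111871=16.966025, w=(2.948060−32.882)/2.111871=-14.174131

0: u=-2.961975 w=0.645252
1: u=-1.066528 w=3.983022
2: u=13.019828 w=-8.289237
3: u=16.966025 w=-14.174131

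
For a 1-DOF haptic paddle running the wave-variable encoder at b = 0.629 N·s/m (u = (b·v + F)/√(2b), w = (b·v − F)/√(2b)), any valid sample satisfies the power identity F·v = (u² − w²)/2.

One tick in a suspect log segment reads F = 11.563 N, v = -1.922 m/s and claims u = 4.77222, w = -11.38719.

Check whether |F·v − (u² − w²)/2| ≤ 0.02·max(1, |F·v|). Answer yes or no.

F·v = 11.563×(-1.922) = -22.22409 W.
(u² − w²)/2 = (22.77408 − 129.66810)/2 = -53.44701 W.
|Δ| = 31.22292;  2% of max(1, |F·v|) = 0.44448.

no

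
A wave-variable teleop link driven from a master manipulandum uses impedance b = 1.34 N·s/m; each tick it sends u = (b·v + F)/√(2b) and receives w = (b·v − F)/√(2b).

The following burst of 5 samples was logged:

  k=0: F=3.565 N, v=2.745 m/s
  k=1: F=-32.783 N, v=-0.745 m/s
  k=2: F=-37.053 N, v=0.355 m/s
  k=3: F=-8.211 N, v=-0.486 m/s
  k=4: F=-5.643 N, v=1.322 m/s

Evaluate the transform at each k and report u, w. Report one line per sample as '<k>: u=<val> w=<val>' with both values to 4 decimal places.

0: u=4.4245 w=0.0692
1: u=-20.6352 w=19.4156
2: u=-22.3431 w=22.9243
3: u=-5.4135 w=4.6179
4: u=-2.3649 w=4.5291

k=0: b·v=1.34×2.745=3.6783; √(2b)=1.6371; u=(3.6783+3.565)/1.6371=4.4245, w=(3.6783−3.565)/1.6371=0.0692
k=1: b·v=1.34×(-0.745)=-0.9983; √(2b)=1.6371; u=(-0.9983+(-32.783))/1.6371=-20.6352, w=(-0.9983−(-32.783))/1.6371=19.4156
k=2: b·v=1.34×0.355=0.4757; √(2b)=1.6371; u=(0.4757+(-37.053))/1.6371=-22.3431, w=(0.4757−(-37.053))/1.6371=22.9243
k=3: b·v=1.34×(-0.486)=-0.6512; √(2b)=1.6371; u=(-0.6512+(-8.211))/1.6371=-5.4135, w=(-0.6512−(-8.211))/1.6371=4.6179
k=4: b·v=1.34×1.322=1.7715; √(2b)=1.6371; u=(1.7715+(-5.643))/1.6371=-2.3649, w=(1.7715−(-5.643))/1.6371=4.5291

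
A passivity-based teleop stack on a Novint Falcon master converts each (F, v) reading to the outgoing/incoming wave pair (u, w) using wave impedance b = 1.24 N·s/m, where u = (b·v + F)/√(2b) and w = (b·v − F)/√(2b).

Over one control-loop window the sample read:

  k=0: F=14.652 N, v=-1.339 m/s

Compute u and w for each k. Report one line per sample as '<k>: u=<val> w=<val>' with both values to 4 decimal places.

k=0: b·v=1.24×(-1.339)=-1.6604; √(2b)=1.5748; u=(-1.6604+14.652)/1.5748=8.2497, w=(-1.6604−14.652)/1.5748=-10.3584

0: u=8.2497 w=-10.3584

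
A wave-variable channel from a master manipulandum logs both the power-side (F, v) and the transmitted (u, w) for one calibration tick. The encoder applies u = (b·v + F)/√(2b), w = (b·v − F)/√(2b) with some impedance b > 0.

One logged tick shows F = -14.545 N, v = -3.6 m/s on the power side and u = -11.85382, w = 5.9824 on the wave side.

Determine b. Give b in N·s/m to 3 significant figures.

b = 1.33 N·s/m

u + w = -5.8714;  u + w = √(2b)·v, so √(2b) = -5.8714/(-3.6) = 1.6310.
b = (√(2b))²/2 = 2.6600/2 = 1.3300.
(Check via u − w = 2F/√(2b): u − w = -17.8362, 2F/√(2b) = -17.8362.)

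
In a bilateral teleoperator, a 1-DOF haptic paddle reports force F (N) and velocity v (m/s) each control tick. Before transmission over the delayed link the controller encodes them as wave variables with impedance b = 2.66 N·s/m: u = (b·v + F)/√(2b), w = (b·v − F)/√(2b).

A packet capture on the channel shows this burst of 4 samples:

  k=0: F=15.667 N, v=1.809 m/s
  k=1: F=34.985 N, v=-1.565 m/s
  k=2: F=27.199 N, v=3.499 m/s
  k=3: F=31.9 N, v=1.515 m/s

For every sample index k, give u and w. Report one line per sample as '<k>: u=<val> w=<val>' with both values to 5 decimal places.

k=0: b·v=2.66×1.809=4.81194; √(2b)=2.30651; u=(4.81194+15.667)/2.30651=8.87875, w=(4.81194−15.667)/2.30651=-4.70627
k=1: b·v=2.66×(-1.565)=-4.16290; √(2b)=2.30651; u=(-4.16290+34.985)/2.30651=13.36308, w=(-4.16290−34.985)/2.30651=-16.97277
k=2: b·v=2.66×3.499=9.30734; √(2b)=2.30651; u=(9.30734+27.199)/2.30651=15.82751, w=(9.30734−27.199)/2.30651=-7.75702
k=3: b·v=2.66×1.515=4.02990; √(2b)=2.30651; u=(4.02990+31.9)/2.30651=15.57759, w=(4.02990−31.9)/2.30651=-12.08322

0: u=8.87875 w=-4.70627
1: u=13.36308 w=-16.97277
2: u=15.82751 w=-7.75702
3: u=15.57759 w=-12.08322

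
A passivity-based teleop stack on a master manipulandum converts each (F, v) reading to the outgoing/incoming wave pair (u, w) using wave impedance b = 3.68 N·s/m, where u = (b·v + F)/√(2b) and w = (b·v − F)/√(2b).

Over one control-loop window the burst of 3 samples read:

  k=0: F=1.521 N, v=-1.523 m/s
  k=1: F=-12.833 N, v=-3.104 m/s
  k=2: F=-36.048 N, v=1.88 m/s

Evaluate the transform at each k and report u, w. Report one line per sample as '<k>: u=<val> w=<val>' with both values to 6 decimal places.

0: u=-1.505250 w=-2.626546
1: u=-8.940777 w=0.519836
2: u=-10.737313 w=15.837625

k=0: b·v=3.68×(-1.523)=-5.604640; √(2b)=2.712932; u=(-5.604640+1.521)/2.712932=-1.505250, w=(-5.604640−1.521)/2.712932=-2.626546
k=1: b·v=3.68×(-3.104)=-11.422720; √(2b)=2.712932; u=(-11.422720+(-12.833))/2.712932=-8.940777, w=(-11.422720−(-12.833))/2.712932=0.519836
k=2: b·v=3.68×1.88=6.918400; √(2b)=2.712932; u=(6.918400+(-36.048))/2.712932=-10.737313, w=(6.918400−(-36.048))/2.712932=15.837625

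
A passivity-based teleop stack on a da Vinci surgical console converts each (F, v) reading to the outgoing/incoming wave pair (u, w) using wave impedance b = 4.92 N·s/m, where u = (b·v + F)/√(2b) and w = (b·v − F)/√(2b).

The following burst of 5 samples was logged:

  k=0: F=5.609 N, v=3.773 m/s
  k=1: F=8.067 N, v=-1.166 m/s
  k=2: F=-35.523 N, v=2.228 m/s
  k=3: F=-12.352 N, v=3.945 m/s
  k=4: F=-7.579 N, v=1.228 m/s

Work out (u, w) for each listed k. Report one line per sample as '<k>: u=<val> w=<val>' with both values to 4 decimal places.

0: u=7.7058 w=4.1296
1: u=0.7429 w=-4.4005
2: u=-7.8298 w=14.8188
3: u=2.2498 w=10.1252
4: u=-0.4901 w=4.3421

k=0: b·v=4.92×3.773=18.5632; √(2b)=3.1369; u=(18.5632+5.609)/3.1369=7.7058, w=(18.5632−5.609)/3.1369=4.1296
k=1: b·v=4.92×(-1.166)=-5.7367; √(2b)=3.1369; u=(-5.7367+8.067)/3.1369=0.7429, w=(-5.7367−8.067)/3.1369=-4.4005
k=2: b·v=4.92×2.228=10.9618; √(2b)=3.1369; u=(10.9618+(-35.523))/3.1369=-7.8298, w=(10.9618−(-35.523))/3.1369=14.8188
k=3: b·v=4.92×3.945=19.4094; √(2b)=3.1369; u=(19.4094+(-12.352))/3.1369=2.2498, w=(19.4094−(-12.352))/3.1369=10.1252
k=4: b·v=4.92×1.228=6.0418; √(2b)=3.1369; u=(6.0418+(-7.579))/3.1369=-0.4901, w=(6.0418−(-7.579))/3.1369=4.3421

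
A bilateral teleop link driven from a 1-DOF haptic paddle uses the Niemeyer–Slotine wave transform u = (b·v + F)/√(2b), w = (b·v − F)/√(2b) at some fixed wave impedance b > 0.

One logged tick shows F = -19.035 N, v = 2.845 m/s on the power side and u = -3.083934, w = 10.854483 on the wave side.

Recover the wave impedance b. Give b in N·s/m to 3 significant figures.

b = 3.73 N·s/m

u + w = 7.770549;  u + w = √(2b)·v, so √(2b) = 7.770549/2.845 = 2.731300.
b = (√(2b))²/2 = 7.460001/2 = 3.730000.
(Check via u − w = 2F/√(2b): u − w = -13.938417, 2F/√(2b) = -13.938417.)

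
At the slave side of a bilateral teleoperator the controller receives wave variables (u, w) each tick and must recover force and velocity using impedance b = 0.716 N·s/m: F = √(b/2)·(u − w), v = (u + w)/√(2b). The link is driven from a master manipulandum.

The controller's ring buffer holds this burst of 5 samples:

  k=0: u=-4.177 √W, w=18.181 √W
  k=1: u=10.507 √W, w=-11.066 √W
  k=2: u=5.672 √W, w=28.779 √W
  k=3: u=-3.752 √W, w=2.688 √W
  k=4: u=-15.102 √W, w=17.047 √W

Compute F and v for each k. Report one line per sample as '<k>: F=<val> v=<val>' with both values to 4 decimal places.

k=0: u−w=-22.3580, u+w=14.0040; √(b/2)=0.5983, √(2b)=1.1967; F=0.5983×(-22.358)=-13.3775, v=14.0040/1.1967=11.7026
k=1: u−w=21.5730, u+w=-0.5590; √(b/2)=0.5983, √(2b)=1.1967; F=0.5983×21.573=12.9078, v=-0.5590/1.1967=-0.4671
k=2: u−w=-23.1070, u+w=34.4510; √(b/2)=0.5983, √(2b)=1.1967; F=0.5983×(-23.107)=-13.8256, v=34.4510/1.1967=28.7892
k=3: u−w=-6.4400, u+w=-1.0640; √(b/2)=0.5983, √(2b)=1.1967; F=0.5983×(-6.44)=-3.8533, v=-1.0640/1.1967=-0.8891
k=4: u−w=-32.1490, u+w=1.9450; √(b/2)=0.5983, √(2b)=1.1967; F=0.5983×(-32.149)=-19.2357, v=1.9450/1.1967=1.6254

0: F=-13.3775 v=11.7026
1: F=12.9078 v=-0.4671
2: F=-13.8256 v=28.7892
3: F=-3.8533 v=-0.8891
4: F=-19.2357 v=1.6254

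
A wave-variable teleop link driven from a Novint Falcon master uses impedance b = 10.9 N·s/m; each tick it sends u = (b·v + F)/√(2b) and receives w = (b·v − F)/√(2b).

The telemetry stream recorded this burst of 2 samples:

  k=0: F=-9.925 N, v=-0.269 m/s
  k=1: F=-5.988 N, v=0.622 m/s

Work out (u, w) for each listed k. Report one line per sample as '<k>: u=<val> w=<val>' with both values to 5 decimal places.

0: u=-2.75369 w=1.49771
1: u=0.16958 w=2.73456

k=0: b·v=10.9×(-0.269)=-2.93210; √(2b)=4.66905; u=(-2.93210+(-9.925))/4.66905=-2.75369, w=(-2.93210−(-9.925))/4.66905=1.49771
k=1: b·v=10.9×0.622=6.77980; √(2b)=4.66905; u=(6.77980+(-5.988))/4.66905=0.16958, w=(6.77980−(-5.988))/4.66905=2.73456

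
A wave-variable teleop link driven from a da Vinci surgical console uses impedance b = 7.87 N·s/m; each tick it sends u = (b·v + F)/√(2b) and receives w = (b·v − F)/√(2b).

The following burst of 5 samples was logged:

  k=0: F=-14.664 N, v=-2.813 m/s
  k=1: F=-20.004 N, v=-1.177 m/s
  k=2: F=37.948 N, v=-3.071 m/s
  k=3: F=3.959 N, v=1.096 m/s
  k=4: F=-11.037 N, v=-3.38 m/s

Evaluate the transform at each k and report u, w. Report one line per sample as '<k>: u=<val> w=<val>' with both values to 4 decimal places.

0: u=-9.2763 w=-1.8839
1: u=-7.3769 w=2.7073
2: u=3.4731 w=-15.6569
3: u=3.1720 w=1.1762
4: u=-9.4868 w=-3.9229

k=0: b·v=7.87×(-2.813)=-22.1383; √(2b)=3.9674; u=(-22.1383+(-14.664))/3.9674=-9.2763, w=(-22.1383−(-14.664))/3.9674=-1.8839
k=1: b·v=7.87×(-1.177)=-9.2630; √(2b)=3.9674; u=(-9.2630+(-20.004))/3.9674=-7.3769, w=(-9.2630−(-20.004))/3.9674=2.7073
k=2: b·v=7.87×(-3.071)=-24.1688; √(2b)=3.9674; u=(-24.1688+37.948)/3.9674=3.4731, w=(-24.1688−37.948)/3.9674=-15.6569
k=3: b·v=7.87×1.096=8.6255; √(2b)=3.9674; u=(8.6255+3.959)/3.9674=3.1720, w=(8.6255−3.959)/3.9674=1.1762
k=4: b·v=7.87×(-3.38)=-26.6006; √(2b)=3.9674; u=(-26.6006+(-11.037))/3.9674=-9.4868, w=(-26.6006−(-11.037))/3.9674=-3.9229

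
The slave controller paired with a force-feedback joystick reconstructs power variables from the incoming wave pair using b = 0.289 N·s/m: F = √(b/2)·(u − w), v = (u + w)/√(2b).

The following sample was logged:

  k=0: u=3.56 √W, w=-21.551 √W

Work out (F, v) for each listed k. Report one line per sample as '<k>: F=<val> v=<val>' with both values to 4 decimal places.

k=0: u−w=25.1110, u+w=-17.9910; √(b/2)=0.3801, √(2b)=0.7603; F=0.3801×25.111=9.5455, v=-17.9910/0.7603=-23.6642

0: F=9.5455 v=-23.6642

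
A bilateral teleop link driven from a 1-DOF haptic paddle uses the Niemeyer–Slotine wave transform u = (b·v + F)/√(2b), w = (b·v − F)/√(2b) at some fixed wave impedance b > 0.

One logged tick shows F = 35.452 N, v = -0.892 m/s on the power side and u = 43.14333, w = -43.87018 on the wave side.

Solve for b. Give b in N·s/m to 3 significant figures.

b = 0.332 N·s/m

u + w = -0.72685;  u + w = √(2b)·v, so √(2b) = -0.72685/(-0.892) = 0.81485.
b = (√(2b))²/2 = 0.66399/2 = 0.33199.
(Check via u − w = 2F/√(2b): u − w = 87.01351, 2F/√(2b) = 87.01433.)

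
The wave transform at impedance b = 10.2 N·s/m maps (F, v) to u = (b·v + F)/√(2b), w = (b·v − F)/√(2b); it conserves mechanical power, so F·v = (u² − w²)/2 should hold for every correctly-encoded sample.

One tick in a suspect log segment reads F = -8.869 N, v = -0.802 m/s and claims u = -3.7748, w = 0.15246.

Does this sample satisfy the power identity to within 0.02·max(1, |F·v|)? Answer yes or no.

yes

F·v = (-8.869)×(-0.802) = 7.1129 W.
(u² − w²)/2 = (14.2491 − 0.0232)/2 = 7.1129 W.
|Δ| = 0.0000;  2% of max(1, |F·v|) = 0.1423.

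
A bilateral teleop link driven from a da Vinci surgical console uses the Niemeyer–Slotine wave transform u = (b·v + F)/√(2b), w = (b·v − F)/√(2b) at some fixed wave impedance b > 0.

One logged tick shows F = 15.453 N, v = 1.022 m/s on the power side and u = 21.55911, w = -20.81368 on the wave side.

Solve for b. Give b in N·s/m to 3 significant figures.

u + w = 0.74543;  u + w = √(2b)·v, so √(2b) = 0.74543/1.022 = 0.72938.
b = (√(2b))²/2 = 0.53200/2 = 0.26600.
(Check via u − w = 2F/√(2b): u − w = 42.37279, 2F/√(2b) = 42.37277.)

b = 0.266 N·s/m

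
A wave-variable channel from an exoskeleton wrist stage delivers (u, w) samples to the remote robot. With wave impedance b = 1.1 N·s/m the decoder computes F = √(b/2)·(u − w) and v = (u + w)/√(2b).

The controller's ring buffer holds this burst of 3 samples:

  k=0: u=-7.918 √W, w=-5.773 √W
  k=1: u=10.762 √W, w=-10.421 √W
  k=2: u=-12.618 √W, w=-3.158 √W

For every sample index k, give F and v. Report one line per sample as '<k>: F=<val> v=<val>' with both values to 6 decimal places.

k=0: u−w=-2.145000, u+w=-13.691000; √(b/2)=0.741620, √(2b)=1.483240; F=0.741620×(-2.145)=-1.590775, v=-13.691000/1.483240=-9.230470
k=1: u−w=21.183000, u+w=0.341000; √(b/2)=0.741620, √(2b)=1.483240; F=0.741620×21.183=15.709733, v=0.341000/1.483240=0.229902
k=2: u−w=-9.460000, u+w=-15.776000; √(b/2)=0.741620, √(2b)=1.483240; F=0.741620×(-9.46)=-7.015724, v=-15.776000/1.483240=-10.636177

0: F=-1.590775 v=-9.230470
1: F=15.709733 v=0.229902
2: F=-7.015724 v=-10.636177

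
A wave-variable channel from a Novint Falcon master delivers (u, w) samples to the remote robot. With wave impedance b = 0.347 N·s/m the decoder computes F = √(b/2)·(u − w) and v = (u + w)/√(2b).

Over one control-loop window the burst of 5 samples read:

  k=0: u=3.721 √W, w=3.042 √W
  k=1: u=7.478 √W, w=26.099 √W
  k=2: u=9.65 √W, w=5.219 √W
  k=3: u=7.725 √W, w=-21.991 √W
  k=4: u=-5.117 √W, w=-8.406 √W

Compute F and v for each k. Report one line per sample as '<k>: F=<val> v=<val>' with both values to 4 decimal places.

k=0: u−w=0.6790, u+w=6.7630; √(b/2)=0.4165, √(2b)=0.8331; F=0.4165×0.679=0.2828, v=6.7630/0.8331=8.1182
k=1: u−w=-18.6210, u+w=33.5770; √(b/2)=0.4165, √(2b)=0.8331; F=0.4165×(-18.621)=-7.7563, v=33.5770/0.8331=40.3053
k=2: u−w=4.4310, u+w=14.8690; √(b/2)=0.4165, √(2b)=0.8331; F=0.4165×4.431=1.8457, v=14.8690/0.8331=17.8485
k=3: u−w=29.7160, u+w=-14.2660; √(b/2)=0.4165, √(2b)=0.8331; F=0.4165×29.716=12.3777, v=-14.2660/0.8331=-17.1247
k=4: u−w=3.2890, u+w=-13.5230; √(b/2)=0.4165, √(2b)=0.8331; F=0.4165×3.289=1.3700, v=-13.5230/0.8331=-16.2328

0: F=0.2828 v=8.1182
1: F=-7.7563 v=40.3053
2: F=1.8457 v=17.8485
3: F=12.3777 v=-17.1247
4: F=1.3700 v=-16.2328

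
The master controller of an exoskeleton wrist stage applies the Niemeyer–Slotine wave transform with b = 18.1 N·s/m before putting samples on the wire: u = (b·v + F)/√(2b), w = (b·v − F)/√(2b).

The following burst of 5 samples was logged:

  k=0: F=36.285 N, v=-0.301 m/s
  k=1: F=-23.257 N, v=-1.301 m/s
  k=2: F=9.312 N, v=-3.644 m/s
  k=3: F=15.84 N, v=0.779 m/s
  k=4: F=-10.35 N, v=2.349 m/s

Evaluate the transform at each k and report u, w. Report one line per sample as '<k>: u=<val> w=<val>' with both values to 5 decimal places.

0: u=5.12527 w=-6.93628
1: u=-7.77927 w=-0.04838
2: u=-9.41462 w=-12.51003
3: u=4.97618 w=-0.28921
4: u=5.34632 w=8.78678

k=0: b·v=18.1×(-0.301)=-5.44810; √(2b)=6.01664; u=(-5.44810+36.285)/6.01664=5.12527, w=(-5.44810−36.285)/6.01664=-6.93628
k=1: b·v=18.1×(-1.301)=-23.54810; √(2b)=6.01664; u=(-23.54810+(-23.257))/6.01664=-7.77927, w=(-23.54810−(-23.257))/6.01664=-0.04838
k=2: b·v=18.1×(-3.644)=-65.95640; √(2b)=6.01664; u=(-65.95640+9.312)/6.01664=-9.41462, w=(-65.95640−9.312)/6.01664=-12.51003
k=3: b·v=18.1×0.779=14.09990; √(2b)=6.01664; u=(14.09990+15.84)/6.01664=4.97618, w=(14.09990−15.84)/6.01664=-0.28921
k=4: b·v=18.1×2.349=42.51690; √(2b)=6.01664; u=(42.51690+(-10.35))/6.01664=5.34632, w=(42.51690−(-10.35))/6.01664=8.78678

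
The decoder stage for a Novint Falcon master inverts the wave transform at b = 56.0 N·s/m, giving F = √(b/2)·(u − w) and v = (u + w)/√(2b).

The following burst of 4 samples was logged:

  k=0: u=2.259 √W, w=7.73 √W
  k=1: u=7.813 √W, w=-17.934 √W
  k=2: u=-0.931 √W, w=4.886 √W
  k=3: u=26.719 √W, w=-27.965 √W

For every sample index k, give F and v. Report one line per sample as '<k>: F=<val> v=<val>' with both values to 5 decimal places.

0: F=-28.94981 v=0.94387
1: F=136.24032 v=-0.95634
2: F=-30.78067 v=0.37371
3: F=289.36053 v=-0.11774

k=0: u−w=-5.47100, u+w=9.98900; √(b/2)=5.29150, √(2b)=10.58301; F=5.29150×(-5.471)=-28.94981, v=9.98900/10.58301=0.94387
k=1: u−w=25.74700, u+w=-10.12100; √(b/2)=5.29150, √(2b)=10.58301; F=5.29150×25.747=136.24032, v=-10.12100/10.58301=-0.95634
k=2: u−w=-5.81700, u+w=3.95500; √(b/2)=5.29150, √(2b)=10.58301; F=5.29150×(-5.817)=-30.78067, v=3.95500/10.58301=0.37371
k=3: u−w=54.68400, u+w=-1.24600; √(b/2)=5.29150, √(2b)=10.58301; F=5.29150×54.684=289.36053, v=-1.24600/10.58301=-0.11774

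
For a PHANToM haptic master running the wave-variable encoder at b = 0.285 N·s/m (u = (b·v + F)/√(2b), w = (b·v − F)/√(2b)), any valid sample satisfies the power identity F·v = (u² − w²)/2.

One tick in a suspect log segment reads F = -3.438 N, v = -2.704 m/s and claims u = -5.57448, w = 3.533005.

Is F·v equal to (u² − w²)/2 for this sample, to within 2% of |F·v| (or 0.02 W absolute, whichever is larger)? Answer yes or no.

yes

F·v = (-3.438)×(-2.704) = 9.296352 W.
(u² − w²)/2 = (31.074827 − 12.482124)/2 = 9.296351 W.
|Δ| = 0.000001;  2% of max(1, |F·v|) = 0.185927.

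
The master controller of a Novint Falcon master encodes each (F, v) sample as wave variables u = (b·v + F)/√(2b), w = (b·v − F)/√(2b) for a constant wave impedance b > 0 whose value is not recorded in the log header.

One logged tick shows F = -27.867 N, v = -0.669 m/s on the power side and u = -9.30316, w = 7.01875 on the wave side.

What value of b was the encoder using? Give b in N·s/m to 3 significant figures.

b = 5.83 N·s/m

u + w = -2.28441;  u + w = √(2b)·v, so √(2b) = -2.28441/(-0.669) = 3.41466.
b = (√(2b))²/2 = 11.65993/2 = 5.82996.
(Check via u − w = 2F/√(2b): u − w = -16.32191, 2F/√(2b) = -16.32196.)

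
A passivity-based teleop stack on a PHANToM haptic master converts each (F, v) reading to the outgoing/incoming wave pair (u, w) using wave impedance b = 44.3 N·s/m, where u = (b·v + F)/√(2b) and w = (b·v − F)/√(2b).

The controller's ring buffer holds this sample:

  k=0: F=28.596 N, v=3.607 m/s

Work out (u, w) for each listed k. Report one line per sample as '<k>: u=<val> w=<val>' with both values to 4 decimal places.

0: u=20.0139 w=13.9379

k=0: b·v=44.3×3.607=159.7901; √(2b)=9.4128; u=(159.7901+28.596)/9.4128=20.0139, w=(159.7901−28.596)/9.4128=13.9379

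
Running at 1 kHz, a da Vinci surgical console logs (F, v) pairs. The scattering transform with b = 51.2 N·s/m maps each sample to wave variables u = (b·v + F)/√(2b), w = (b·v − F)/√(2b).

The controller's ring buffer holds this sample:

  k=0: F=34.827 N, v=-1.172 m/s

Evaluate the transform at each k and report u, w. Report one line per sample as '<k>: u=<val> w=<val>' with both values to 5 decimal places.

0: u=-2.48826 w=-9.37155

k=0: b·v=51.2×(-1.172)=-60.00640; √(2b)=10.11929; u=(-60.00640+34.827)/10.11929=-2.48826, w=(-60.00640−34.827)/10.11929=-9.37155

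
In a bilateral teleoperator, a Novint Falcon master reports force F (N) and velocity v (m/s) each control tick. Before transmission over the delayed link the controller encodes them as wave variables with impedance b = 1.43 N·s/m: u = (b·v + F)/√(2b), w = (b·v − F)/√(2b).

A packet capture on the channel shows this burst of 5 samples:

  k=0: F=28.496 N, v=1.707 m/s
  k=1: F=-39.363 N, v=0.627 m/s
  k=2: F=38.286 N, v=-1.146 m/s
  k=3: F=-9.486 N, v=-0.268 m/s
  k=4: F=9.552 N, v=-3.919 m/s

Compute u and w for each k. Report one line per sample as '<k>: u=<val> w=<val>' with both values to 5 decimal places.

0: u=18.29344 w=-15.40664
1: u=-22.74565 w=23.80601
2: u=21.66996 w=-23.60802
3: u=-5.83580 w=5.38257
4: u=2.33440 w=-8.96203

k=0: b·v=1.43×1.707=2.44101; √(2b)=1.69115; u=(2.44101+28.496)/1.69115=18.29344, w=(2.44101−28.496)/1.69115=-15.40664
k=1: b·v=1.43×0.627=0.89661; √(2b)=1.69115; u=(0.89661+(-39.363))/1.69115=-22.74565, w=(0.89661−(-39.363))/1.69115=23.80601
k=2: b·v=1.43×(-1.146)=-1.63878; √(2b)=1.69115; u=(-1.63878+38.286)/1.69115=21.66996, w=(-1.63878−38.286)/1.69115=-23.60802
k=3: b·v=1.43×(-0.268)=-0.38324; √(2b)=1.69115; u=(-0.38324+(-9.486))/1.69115=-5.83580, w=(-0.38324−(-9.486))/1.69115=5.38257
k=4: b·v=1.43×(-3.919)=-5.60417; √(2b)=1.69115; u=(-5.60417+9.552)/1.69115=2.33440, w=(-5.60417−9.552)/1.69115=-8.96203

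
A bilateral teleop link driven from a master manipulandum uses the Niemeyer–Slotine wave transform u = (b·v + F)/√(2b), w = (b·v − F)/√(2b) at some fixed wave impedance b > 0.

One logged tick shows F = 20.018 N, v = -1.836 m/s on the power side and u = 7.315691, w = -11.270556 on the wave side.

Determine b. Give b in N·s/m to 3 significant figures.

b = 2.32 N·s/m

u + w = -3.954865;  u + w = √(2b)·v, so √(2b) = -3.954865/(-1.836) = 2.154066.
b = (√(2b))²/2 = 4.640000/2 = 2.320000.
(Check via u − w = 2F/√(2b): u − w = 18.586247, 2F/√(2b) = 18.586247.)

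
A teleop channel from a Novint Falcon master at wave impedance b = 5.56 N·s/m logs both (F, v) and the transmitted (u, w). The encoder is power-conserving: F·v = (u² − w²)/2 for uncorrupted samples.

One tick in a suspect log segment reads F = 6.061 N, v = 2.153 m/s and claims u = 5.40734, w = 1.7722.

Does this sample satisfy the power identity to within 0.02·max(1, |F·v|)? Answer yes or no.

yes

F·v = 6.061×2.153 = 13.04933 W.
(u² − w²)/2 = (29.23933 − 3.14069)/2 = 13.04932 W.
|Δ| = 0.00002;  2% of max(1, |F·v|) = 0.26099.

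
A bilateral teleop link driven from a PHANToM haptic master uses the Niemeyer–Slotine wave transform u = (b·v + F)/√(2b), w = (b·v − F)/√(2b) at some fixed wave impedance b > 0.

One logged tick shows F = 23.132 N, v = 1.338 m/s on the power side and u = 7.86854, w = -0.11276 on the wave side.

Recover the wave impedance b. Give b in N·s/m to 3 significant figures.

b = 16.8 N·s/m

u + w = 7.75578;  u + w = √(2b)·v, so √(2b) = 7.75578/1.338 = 5.79655.
b = (√(2b))²/2 = 33.59996/2 = 16.79998.
(Check via u − w = 2F/√(2b): u − w = 7.98130, 2F/√(2b) = 7.98130.)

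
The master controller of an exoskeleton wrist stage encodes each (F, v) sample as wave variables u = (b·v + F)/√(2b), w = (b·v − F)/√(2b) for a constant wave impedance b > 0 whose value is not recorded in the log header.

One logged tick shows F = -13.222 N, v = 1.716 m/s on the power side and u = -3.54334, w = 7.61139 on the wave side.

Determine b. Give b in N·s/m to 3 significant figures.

u + w = 4.06805;  u + w = √(2b)·v, so √(2b) = 4.06805/1.716 = 2.37066.
b = (√(2b))²/2 = 5.62002/2 = 2.81001.
(Check via u − w = 2F/√(2b): u − w = -11.15473, 2F/√(2b) = -11.15471.)

b = 2.81 N·s/m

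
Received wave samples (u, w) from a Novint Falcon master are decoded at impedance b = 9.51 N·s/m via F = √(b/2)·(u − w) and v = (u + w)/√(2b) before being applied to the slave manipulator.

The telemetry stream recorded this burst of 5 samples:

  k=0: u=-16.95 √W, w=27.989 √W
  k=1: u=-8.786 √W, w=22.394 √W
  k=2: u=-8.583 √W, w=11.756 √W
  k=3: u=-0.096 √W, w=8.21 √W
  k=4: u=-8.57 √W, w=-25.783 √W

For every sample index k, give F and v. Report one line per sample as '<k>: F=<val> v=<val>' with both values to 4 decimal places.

k=0: u−w=-44.9390, u+w=11.0390; √(b/2)=2.1806, √(2b)=4.3612; F=2.1806×(-44.939)=-97.9938, v=11.0390/4.3612=2.5312
k=1: u−w=-31.1800, u+w=13.6080; √(b/2)=2.1806, √(2b)=4.3612; F=2.1806×(-31.18)=-67.9910, v=13.6080/4.3612=3.1202
k=2: u−w=-20.3390, u+w=3.1730; √(b/2)=2.1806, √(2b)=4.3612; F=2.1806×(-20.339)=-44.3511, v=3.1730/4.3612=0.7276
k=3: u−w=-8.3060, u+w=8.1140; √(b/2)=2.1806, √(2b)=4.3612; F=2.1806×(-8.306)=-18.1120, v=8.1140/4.3612=1.8605
k=4: u−w=17.2130, u+w=-34.3530; √(b/2)=2.1806, √(2b)=4.3612; F=2.1806×17.213=37.5346, v=-34.3530/4.3612=-7.8770

0: F=-97.9938 v=2.5312
1: F=-67.9910 v=3.1202
2: F=-44.3511 v=0.7276
3: F=-18.1120 v=1.8605
4: F=37.5346 v=-7.8770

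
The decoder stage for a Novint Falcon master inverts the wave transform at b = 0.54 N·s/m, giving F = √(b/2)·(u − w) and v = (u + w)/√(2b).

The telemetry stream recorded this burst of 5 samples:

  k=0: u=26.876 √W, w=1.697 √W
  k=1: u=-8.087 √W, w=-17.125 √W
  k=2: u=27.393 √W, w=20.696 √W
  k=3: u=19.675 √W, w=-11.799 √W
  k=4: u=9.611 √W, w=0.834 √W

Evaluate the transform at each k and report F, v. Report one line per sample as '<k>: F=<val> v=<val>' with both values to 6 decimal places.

k=0: u−w=25.179000, u+w=28.573000; √(b/2)=0.519615, √(2b)=1.039230; F=0.519615×25.179=13.083392, v=28.573000/1.039230=27.494382
k=1: u−w=9.038000, u+w=-25.212000; √(b/2)=0.519615, √(2b)=1.039230; F=0.519615×9.038=4.696283, v=-25.212000/1.039230=-24.260258
k=2: u−w=6.697000, u+w=48.089000; √(b/2)=0.519615, √(2b)=1.039230; F=0.519615×6.697=3.479863, v=48.089000/1.039230=46.273662
k=3: u−w=31.474000, u+w=7.876000; √(b/2)=0.519615, √(2b)=1.039230; F=0.519615×31.474=16.354370, v=7.876000/1.039230=7.578685
k=4: u−w=8.777000, u+w=10.445000; √(b/2)=0.519615, √(2b)=1.039230; F=0.519615×8.777=4.560663, v=10.445000/1.039230=10.050706

0: F=13.083392 v=27.494382
1: F=4.696283 v=-24.260258
2: F=3.479863 v=46.273662
3: F=16.354370 v=7.578685
4: F=4.560663 v=10.050706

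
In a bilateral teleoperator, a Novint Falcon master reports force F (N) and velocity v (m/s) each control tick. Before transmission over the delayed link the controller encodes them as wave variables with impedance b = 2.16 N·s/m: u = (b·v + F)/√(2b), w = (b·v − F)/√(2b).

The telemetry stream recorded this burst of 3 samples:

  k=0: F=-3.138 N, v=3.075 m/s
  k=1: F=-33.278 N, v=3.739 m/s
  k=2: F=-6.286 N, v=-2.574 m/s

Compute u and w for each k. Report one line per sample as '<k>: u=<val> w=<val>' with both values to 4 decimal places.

k=0: b·v=2.16×3.075=6.6420; √(2b)=2.0785; u=(6.6420+(-3.138))/2.0785=1.6859, w=(6.6420−(-3.138))/2.0785=4.7054
k=1: b·v=2.16×3.739=8.0762; √(2b)=2.0785; u=(8.0762+(-33.278))/2.0785=-12.1252, w=(8.0762−(-33.278))/2.0785=19.8966
k=2: b·v=2.16×(-2.574)=-5.5598; √(2b)=2.0785; u=(-5.5598+(-6.286))/2.0785=-5.6993, w=(-5.5598−(-6.286))/2.0785=0.3494

0: u=1.6859 w=4.7054
1: u=-12.1252 w=19.8966
2: u=-5.6993 w=0.3494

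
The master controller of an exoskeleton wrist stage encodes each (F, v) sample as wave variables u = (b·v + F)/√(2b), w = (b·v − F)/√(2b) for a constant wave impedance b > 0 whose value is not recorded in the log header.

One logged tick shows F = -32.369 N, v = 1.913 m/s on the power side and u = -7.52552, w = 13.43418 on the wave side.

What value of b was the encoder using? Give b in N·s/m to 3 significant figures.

u + w = 5.9087;  u + w = √(2b)·v, so √(2b) = 5.9087/1.913 = 3.0887.
b = (√(2b))²/2 = 9.5400/2 = 4.7700.
(Check via u − w = 2F/√(2b): u − w = -20.9597, 2F/√(2b) = -20.9597.)

b = 4.77 N·s/m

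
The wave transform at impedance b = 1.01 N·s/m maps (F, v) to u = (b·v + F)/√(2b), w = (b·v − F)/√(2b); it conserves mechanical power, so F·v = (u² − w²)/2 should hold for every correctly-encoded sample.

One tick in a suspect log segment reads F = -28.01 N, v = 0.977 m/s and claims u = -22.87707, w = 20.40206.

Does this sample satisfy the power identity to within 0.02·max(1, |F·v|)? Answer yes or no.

no

F·v = (-28.01)×0.977 = -27.3658 W.
(u² − w²)/2 = (523.3603 − 416.2441)/2 = 53.5581 W.
|Δ| = 80.9239;  2% of max(1, |F·v|) = 0.5473.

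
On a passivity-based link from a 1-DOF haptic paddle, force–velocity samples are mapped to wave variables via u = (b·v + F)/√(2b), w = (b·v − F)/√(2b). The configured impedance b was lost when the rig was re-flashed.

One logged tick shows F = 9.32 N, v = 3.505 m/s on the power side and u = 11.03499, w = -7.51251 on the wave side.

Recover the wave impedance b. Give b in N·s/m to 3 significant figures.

u + w = 3.52248;  u + w = √(2b)·v, so √(2b) = 3.52248/3.505 = 1.00499.
b = (√(2b))²/2 = 1.01000/2 = 0.50500.
(Check via u − w = 2F/√(2b): u − w = 18.54750, 2F/√(2b) = 18.54750.)

b = 0.505 N·s/m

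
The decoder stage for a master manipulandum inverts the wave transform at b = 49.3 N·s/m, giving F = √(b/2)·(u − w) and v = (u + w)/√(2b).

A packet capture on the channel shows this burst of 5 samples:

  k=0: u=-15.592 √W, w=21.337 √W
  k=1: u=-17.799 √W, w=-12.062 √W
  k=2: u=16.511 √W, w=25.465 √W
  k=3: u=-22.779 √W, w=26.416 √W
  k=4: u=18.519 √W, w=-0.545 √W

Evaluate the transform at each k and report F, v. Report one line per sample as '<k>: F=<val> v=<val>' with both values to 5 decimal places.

k=0: u−w=-36.92900, u+w=5.74500; √(b/2)=4.96488, √(2b)=9.92975; F=4.96488×(-36.929)=-183.34793, v=5.74500/9.92975=0.57856
k=1: u−w=-5.73700, u+w=-29.86100; √(b/2)=4.96488, √(2b)=9.92975; F=4.96488×(-5.737)=-28.48350, v=-29.86100/9.92975=-3.00722
k=2: u−w=-8.95400, u+w=41.97600; √(b/2)=4.96488, √(2b)=9.92975; F=4.96488×(-8.954)=-44.45551, v=41.97600/9.92975=4.22730
k=3: u−w=-49.19500, u+w=3.63700; √(b/2)=4.96488, √(2b)=9.92975; F=4.96488×(-49.195)=-244.24711, v=3.63700/9.92975=0.36627
k=4: u−w=19.06400, u+w=17.97400; √(b/2)=4.96488, √(2b)=9.92975; F=4.96488×19.064=94.65041, v=17.97400/9.92975=1.81012

0: F=-183.34793 v=0.57856
1: F=-28.48350 v=-3.00722
2: F=-44.45551 v=4.22730
3: F=-244.24711 v=0.36627
4: F=94.65041 v=1.81012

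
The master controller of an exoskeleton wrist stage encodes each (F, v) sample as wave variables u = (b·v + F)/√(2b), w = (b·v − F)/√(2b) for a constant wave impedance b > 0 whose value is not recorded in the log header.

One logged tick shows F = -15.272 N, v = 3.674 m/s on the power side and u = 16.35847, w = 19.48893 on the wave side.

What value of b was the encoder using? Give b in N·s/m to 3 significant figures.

b = 47.6 N·s/m

u + w = 35.8474;  u + w = √(2b)·v, so √(2b) = 35.8474/3.674 = 9.7570.
b = (√(2b))²/2 = 95.2000/2 = 47.6000.
(Check via u − w = 2F/√(2b): u − w = -3.1305, 2F/√(2b) = -3.1305.)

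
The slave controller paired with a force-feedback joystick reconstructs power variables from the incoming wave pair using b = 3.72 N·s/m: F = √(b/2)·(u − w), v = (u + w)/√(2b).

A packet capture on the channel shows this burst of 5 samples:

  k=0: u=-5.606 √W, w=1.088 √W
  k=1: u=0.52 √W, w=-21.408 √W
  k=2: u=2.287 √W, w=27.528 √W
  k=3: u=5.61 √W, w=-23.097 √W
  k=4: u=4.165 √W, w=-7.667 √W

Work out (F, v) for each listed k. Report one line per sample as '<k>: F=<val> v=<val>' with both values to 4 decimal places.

0: F=-9.1294 v=-1.6564
1: F=29.9058 v=-7.6579
2: F=-34.4241 v=10.9307
3: F=39.1511 v=-6.4110
4: F=16.1367 v=-1.2839

k=0: u−w=-6.6940, u+w=-4.5180; √(b/2)=1.3638, √(2b)=2.7276; F=1.3638×(-6.694)=-9.1294, v=-4.5180/2.7276=-1.6564
k=1: u−w=21.9280, u+w=-20.8880; √(b/2)=1.3638, √(2b)=2.7276; F=1.3638×21.928=29.9058, v=-20.8880/2.7276=-7.6579
k=2: u−w=-25.2410, u+w=29.8150; √(b/2)=1.3638, √(2b)=2.7276; F=1.3638×(-25.241)=-34.4241, v=29.8150/2.7276=10.9307
k=3: u−w=28.7070, u+w=-17.4870; √(b/2)=1.3638, √(2b)=2.7276; F=1.3638×28.707=39.1511, v=-17.4870/2.7276=-6.4110
k=4: u−w=11.8320, u+w=-3.5020; √(b/2)=1.3638, √(2b)=2.7276; F=1.3638×11.832=16.1367, v=-3.5020/2.7276=-1.2839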